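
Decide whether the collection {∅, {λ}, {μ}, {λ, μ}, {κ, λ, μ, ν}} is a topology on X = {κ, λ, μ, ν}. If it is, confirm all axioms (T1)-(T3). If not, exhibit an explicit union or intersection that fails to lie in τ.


τ IS a topology on X.

Axiom (T1): ∅ ∈ τ? Yes; X ∈ τ? Yes.
Axiom (T2/T3): check pairwise unions and intersections of members of τ.
All pairwise intersections and unions checked — each lies in τ. Therefore τ satisfies (T1), (T2), (T3): it IS a topology on X.


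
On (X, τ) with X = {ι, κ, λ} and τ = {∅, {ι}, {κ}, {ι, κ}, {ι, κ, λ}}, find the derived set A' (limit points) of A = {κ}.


A' = {λ}

For each x ∈ X, list the open sets U ∈ τ with x ∈ U, then check whether U ∩ (A ∖ {x}) ≠ ∅ for every such U.
  x = ι: open {ι} ∋ x has {ι} ∩ (A ∖ {ι}) = ∅, so x is NOT a limit point.
  x = κ: open {κ} ∋ x has {κ} ∩ (A ∖ {κ}) = ∅, so x is NOT a limit point.
  x = λ: opens ∋ x are {ι, κ, λ}; each meets A ∖ {λ}, so x IS a limit point.
Collecting: A' = {λ}.


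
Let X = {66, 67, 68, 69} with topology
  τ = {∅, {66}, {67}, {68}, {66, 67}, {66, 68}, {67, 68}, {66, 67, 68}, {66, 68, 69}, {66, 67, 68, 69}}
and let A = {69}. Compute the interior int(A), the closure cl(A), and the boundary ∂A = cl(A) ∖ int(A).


int(A) = ∅, cl(A) = {69}, ∂A = {69}.

Closed sets in (X, τ) are complements of opens:
  closed(X, τ) = {∅, {67}, {69}, {66, 69}, {67, 69}, {68, 69}, {66, 67, 69}, {66, 68, 69}, {67, 68, 69}, {66, 67, 68, 69}}.
int(A) = ⋃ {U ∈ τ : U ⊆ A}. Opens contained in A: ∅.
Taking the union of these: int(A) = ∅.
cl(A) = ⋂ {C closed : A ⊆ C}. Closed sets containing A: {69}, {66, 69}, {67, 69}, {68, 69}, {66, 67, 69}, {66, 68, 69}, {67, 68, 69}, {66, 67, 68, 69}.
Intersecting these: cl(A) = {69}.
∂A = cl(A) ∖ int(A) = {69} ∖ ∅ = {69}.


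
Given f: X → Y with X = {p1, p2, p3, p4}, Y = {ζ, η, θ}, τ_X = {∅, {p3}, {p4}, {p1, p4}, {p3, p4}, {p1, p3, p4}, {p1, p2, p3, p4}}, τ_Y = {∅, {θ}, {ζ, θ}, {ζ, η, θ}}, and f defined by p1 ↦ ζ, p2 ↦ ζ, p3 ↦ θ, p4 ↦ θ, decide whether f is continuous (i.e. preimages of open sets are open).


f IS continuous.

Compute f^{-1}(U) for each U ∈ τ_Y:
  U = ∅: f^{-1}(U) = ∅ ∈ τ_X ✓.
  U = {θ}: f^{-1}(U) = {p3, p4} ∈ τ_X ✓.
  U = {ζ, θ}: f^{-1}(U) = {p1, p2, p3, p4} ∈ τ_X ✓.
  U = {ζ, η, θ}: f^{-1}(U) = {p1, p2, p3, p4} ∈ τ_X ✓.
Every preimage lies in τ_X, so f IS continuous.


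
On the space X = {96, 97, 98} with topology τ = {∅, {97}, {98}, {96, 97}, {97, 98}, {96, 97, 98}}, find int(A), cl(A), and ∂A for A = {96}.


int(A) = ∅, cl(A) = {96}, ∂A = {96}.

Closed sets in (X, τ) are complements of opens:
  closed(X, τ) = {∅, {96}, {98}, {96, 97}, {96, 98}, {96, 97, 98}}.
int(A) = ⋃ {U ∈ τ : U ⊆ A}. Opens contained in A: ∅.
Taking the union of these: int(A) = ∅.
cl(A) = ⋂ {C closed : A ⊆ C}. Closed sets containing A: {96}, {96, 97}, {96, 98}, {96, 97, 98}.
Intersecting these: cl(A) = {96}.
∂A = cl(A) ∖ int(A) = {96} ∖ ∅ = {96}.


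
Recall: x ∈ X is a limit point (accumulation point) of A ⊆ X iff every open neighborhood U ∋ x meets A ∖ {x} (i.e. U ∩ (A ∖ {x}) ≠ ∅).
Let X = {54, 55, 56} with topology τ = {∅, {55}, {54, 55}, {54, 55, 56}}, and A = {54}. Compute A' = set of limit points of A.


A' = {56}

For each x ∈ X, list the open sets U ∈ τ with x ∈ U, then check whether U ∩ (A ∖ {x}) ≠ ∅ for every such U.
  x = 54: open {54, 55} ∋ x has {54, 55} ∩ (A ∖ {54}) = ∅, so x is NOT a limit point.
  x = 55: open {55} ∋ x has {55} ∩ (A ∖ {55}) = ∅, so x is NOT a limit point.
  x = 56: opens ∋ x are {54, 55, 56}; each meets A ∖ {56}, so x IS a limit point.
Collecting: A' = {56}.


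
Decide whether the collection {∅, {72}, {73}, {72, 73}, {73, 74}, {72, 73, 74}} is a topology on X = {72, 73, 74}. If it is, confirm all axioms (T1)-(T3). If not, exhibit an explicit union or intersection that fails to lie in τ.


τ IS a topology on X.

Axiom (T1): ∅ ∈ τ? Yes; X ∈ τ? Yes.
Axiom (T2/T3): check pairwise unions and intersections of members of τ.
All pairwise intersections and unions checked — each lies in τ. Therefore τ satisfies (T1), (T2), (T3): it IS a topology on X.


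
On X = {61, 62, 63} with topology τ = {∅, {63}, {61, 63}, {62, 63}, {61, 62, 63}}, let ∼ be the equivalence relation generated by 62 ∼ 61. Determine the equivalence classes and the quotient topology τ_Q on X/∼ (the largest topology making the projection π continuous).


X/∼ = {[61=62], [63]}; |τ_Q| = 3.

Equivalence classes: [61=62], [63].
Quotient map π: X → X/∼ sends 61 ↦ [61=62], 62 ↦ [61=62], 63 ↦ [63].
For each subset V ⊆ X/∼, compute π^{-1}(V) ⊆ X and check whether π^{-1}(V) ∈ τ. V is open in τ_Q iff π^{-1}(V) ∈ τ.
  V = {}: π^{-1}(V) = ∅ ∈ τ ✓.
  V = {[61=62]}: π^{-1}(V) = {61, 62} ∉ τ ✗.
  V = {[63]}: π^{-1}(V) = {63} ∈ τ ✓.
  V = {[61=62], [63]}: π^{-1}(V) = {61, 62, 63} ∈ τ ✓.
Open sets in the quotient: τ_Q = {{}, {[63]}, {[61=62], [63]}} (3 elements).


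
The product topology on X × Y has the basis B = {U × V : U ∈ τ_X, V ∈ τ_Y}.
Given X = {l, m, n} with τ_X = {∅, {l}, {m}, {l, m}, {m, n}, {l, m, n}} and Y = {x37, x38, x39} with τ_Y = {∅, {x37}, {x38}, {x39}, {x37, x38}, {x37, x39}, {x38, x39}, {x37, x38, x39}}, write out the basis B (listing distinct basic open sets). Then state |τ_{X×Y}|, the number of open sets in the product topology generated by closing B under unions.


Basis B = {∅ × ∅, {l} × {x37}, {l} × {x38}, {l} × {x39}, {m} × {x37}, {m} × {x38}, {m} × {x39}, {l} × {x37, x38}, {l} × {x37, x39}, {l, m} × {x37}, {l} × {x38, x39}, {l, m} × {x38}, {l, m} × {x39}, {m} × {x37, x38}, {m} × {x37, x39}, {m, n} × {x37}, {m} × {x38, x39}, {m, n} × {x38}, {m, n} × {x39}, {l} × {x37, x38, x39}, {l, m, n} × {x37}, {l, m, n} × {x38}, {l, m, n} × {x39}, {m} × {x37, x38, x39}, {l, m} × {x37, x38}, {l, m} × {x37, x39}, {l, m} × {x38, x39}, {m, n} × {x37, x38}, {m, n} × {x37, x39}, {m, n} × {x38, x39}, {l, m} × {x37, x38, x39}, {l, m, n} × {x37, x38}, {l, m, n} × {x37, x39}, {l, m, n} × {x38, x39}, {m, n} × {x37, x38, x39}, {l, m, n} × {x37, x38, x39}}; |τ_{X×Y}| = 216.

Enumerate products U × V with U ∈ τ_X, V ∈ τ_Y (deduplicated):
  ∅ × ∅ = {} (∅)
  {l} × {x37} = {(l,x37)}
  {l} × {x38} = {(l,x38)}
  {l} × {x39} = {(l,x39)}
  {m} × {x37} = {(m,x37)}
  {m} × {x38} = {(m,x38)}
  {m} × {x39} = {(m,x39)}
  {l} × {x37, x38} = {(l,x37), (l,x38)}
  {l} × {x37, x39} = {(l,x37), (l,x39)}
  {l, m} × {x37} = {(l,x37), (m,x37)}
  {l} × {x38, x39} = {(l,x38), (l,x39)}
  {l, m} × {x38} = {(l,x38), (m,x38)}
  {l, m} × {x39} = {(l,x39), (m,x39)}
  {m} × {x37, x38} = {(m,x37), (m,x38)}
  {m} × {x37, x39} = {(m,x37), (m,x39)}
  {m, n} × {x37} = {(m,x37), (n,x37)}
  {m} × {x38, x39} = {(m,x38), (m,x39)}
  {m, n} × {x38} = {(m,x38), (n,x38)}
  {m, n} × {x39} = {(m,x39), (n,x39)}
  {l} × {x37, x38, x39} = {(l,x37), (l,x38), (l,x39)}
  {l, m, n} × {x37} = {(l,x37), (m,x37), (n,x37)}
  {l, m, n} × {x38} = {(l,x38), (m,x38), (n,x38)}
  {l, m, n} × {x39} = {(l,x39), (m,x39), (n,x39)}
  {m} × {x37, x38, x39} = {(m,x37), (m,x38), (m,x39)}
  {l, m} × {x37, x38} = {(l,x37), (l,x38), (m,x37), (m,x38)}
  {l, m} × {x37, x39} = {(l,x37), (l,x39), (m,x37), (m,x39)}
  {l, m} × {x38, x39} = {(l,x38), (l,x39), (m,x38), (m,x39)}
  {m, n} × {x37, x38} = {(m,x37), (m,x38), (n,x37), (n,x38)}
  {m, n} × {x37, x39} = {(m,x37), (m,x39), (n,x37), (n,x39)}
  {m, n} × {x38, x39} = {(m,x38), (m,x39), (n,x38), (n,x39)}
  {l, m} × {x37, x38, x39} = {(l,x37), (l,x38), (l,x39), (m,x37), (m,x38), (m,x39)}
  {l, m, n} × {x37, x38} = {(l,x37), (l,x38), (m,x37), (m,x38), (n,x37), (n,x38)}
  {l, m, n} × {x37, x39} = {(l,x37), (l,x39), (m,x37), (m,x39), (n,x37), (n,x39)}
  {l, m, n} × {x38, x39} = {(l,x38), (l,x39), (m,x38), (m,x39), (n,x38), (n,x39)}
  {m, n} × {x37, x38, x39} = {(m,x37), (m,x38), (m,x39), (n,x37), (n,x38), (n,x39)}
  {l, m, n} × {x37, x38, x39} = {(l,x37), (l,x38), (l,x39), (m,x37), (m,x38), (m,x39), (n,x37), (n,x38), (n,x39)}
These 36 distinct sets form the basis B.
Close under arbitrary unions to get τ_{X×Y}; counting gives |τ_{X×Y}| = 216.


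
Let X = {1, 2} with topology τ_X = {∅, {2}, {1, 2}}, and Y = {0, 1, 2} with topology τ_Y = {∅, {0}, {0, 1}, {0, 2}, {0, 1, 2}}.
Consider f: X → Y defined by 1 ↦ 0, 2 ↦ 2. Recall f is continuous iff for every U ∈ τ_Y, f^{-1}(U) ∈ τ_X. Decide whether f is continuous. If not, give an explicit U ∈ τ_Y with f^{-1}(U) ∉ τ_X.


f is NOT continuous.

Compute f^{-1}(U) for each U ∈ τ_Y:
  U = ∅: f^{-1}(U) = ∅ ∈ τ_X ✓.
  U = {0}: f^{-1}(U) = {1} ∉ τ_X ✗.
  U = {0, 1}: f^{-1}(U) = {1} ∉ τ_X ✗.
  U = {0, 2}: f^{-1}(U) = {1, 2} ∈ τ_X ✓.
  U = {0, 1, 2}: f^{-1}(U) = {1, 2} ∈ τ_X ✓.
Found U = {0} with f^{-1}(U) = {1} not in τ_X. Therefore f is NOT continuous.


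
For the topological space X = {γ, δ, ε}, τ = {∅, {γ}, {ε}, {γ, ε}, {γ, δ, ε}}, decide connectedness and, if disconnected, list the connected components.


(X, τ) is connected.

Find clopen sets (U ∈ τ with X ∖ U ∈ τ):
  U = ∅, X ∖ U = {γ, δ, ε} — both open, so U is clopen.
  U = {γ, δ, ε}, X ∖ U = ∅ — both open, so U is clopen.
Only trivial clopens (∅ and X) exist, so (X, τ) is connected.
Compute connected components by grouping points that agree on all clopens:
  component: {γ, δ, ε}


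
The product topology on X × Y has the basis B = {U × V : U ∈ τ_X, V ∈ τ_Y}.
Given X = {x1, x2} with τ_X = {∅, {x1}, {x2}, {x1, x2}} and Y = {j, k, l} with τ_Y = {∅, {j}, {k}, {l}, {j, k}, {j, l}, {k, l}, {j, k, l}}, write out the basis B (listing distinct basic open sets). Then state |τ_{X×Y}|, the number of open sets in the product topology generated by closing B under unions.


Basis B = {∅ × ∅, {x1} × {j}, {x1} × {k}, {x1} × {l}, {x2} × {j}, {x2} × {k}, {x2} × {l}, {x1} × {j, k}, {x1} × {j, l}, {x1, x2} × {j}, {x1} × {k, l}, {x1, x2} × {k}, {x1, x2} × {l}, {x2} × {j, k}, {x2} × {j, l}, {x2} × {k, l}, {x1} × {j, k, l}, {x2} × {j, k, l}, {x1, x2} × {j, k}, {x1, x2} × {j, l}, {x1, x2} × {k, l}, {x1, x2} × {j, k, l}}; |τ_{X×Y}| = 64.

Enumerate products U × V with U ∈ τ_X, V ∈ τ_Y (deduplicated):
  ∅ × ∅ = {} (∅)
  {x1} × {j} = {(x1,j)}
  {x1} × {k} = {(x1,k)}
  {x1} × {l} = {(x1,l)}
  {x2} × {j} = {(x2,j)}
  {x2} × {k} = {(x2,k)}
  {x2} × {l} = {(x2,l)}
  {x1} × {j, k} = {(x1,j), (x1,k)}
  {x1} × {j, l} = {(x1,j), (x1,l)}
  {x1, x2} × {j} = {(x1,j), (x2,j)}
  {x1} × {k, l} = {(x1,k), (x1,l)}
  {x1, x2} × {k} = {(x1,k), (x2,k)}
  {x1, x2} × {l} = {(x1,l), (x2,l)}
  {x2} × {j, k} = {(x2,j), (x2,k)}
  {x2} × {j, l} = {(x2,j), (x2,l)}
  {x2} × {k, l} = {(x2,k), (x2,l)}
  {x1} × {j, k, l} = {(x1,j), (x1,k), (x1,l)}
  {x2} × {j, k, l} = {(x2,j), (x2,k), (x2,l)}
  {x1, x2} × {j, k} = {(x1,j), (x1,k), (x2,j), (x2,k)}
  {x1, x2} × {j, l} = {(x1,j), (x1,l), (x2,j), (x2,l)}
  {x1, x2} × {k, l} = {(x1,k), (x1,l), (x2,k), (x2,l)}
  {x1, x2} × {j, k, l} = {(x1,j), (x1,k), (x1,l), (x2,j), (x2,k), (x2,l)}
These 22 distinct sets form the basis B.
Close under arbitrary unions to get τ_{X×Y}; counting gives |τ_{X×Y}| = 64.


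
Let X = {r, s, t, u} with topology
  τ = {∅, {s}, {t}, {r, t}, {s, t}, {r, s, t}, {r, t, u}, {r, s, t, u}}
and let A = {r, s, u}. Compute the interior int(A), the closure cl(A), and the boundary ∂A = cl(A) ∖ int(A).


int(A) = {s}, cl(A) = {r, s, u}, ∂A = {r, u}.

Closed sets in (X, τ) are complements of opens:
  closed(X, τ) = {∅, {s}, {u}, {r, u}, {s, u}, {r, s, u}, {r, t, u}, {r, s, t, u}}.
int(A) = ⋃ {U ∈ τ : U ⊆ A}. Opens contained in A: ∅, {s}.
Taking the union of these: int(A) = {s}.
cl(A) = ⋂ {C closed : A ⊆ C}. Closed sets containing A: {r, s, u}, {r, s, t, u}.
Intersecting these: cl(A) = {r, s, u}.
∂A = cl(A) ∖ int(A) = {r, s, u} ∖ {s} = {r, u}.


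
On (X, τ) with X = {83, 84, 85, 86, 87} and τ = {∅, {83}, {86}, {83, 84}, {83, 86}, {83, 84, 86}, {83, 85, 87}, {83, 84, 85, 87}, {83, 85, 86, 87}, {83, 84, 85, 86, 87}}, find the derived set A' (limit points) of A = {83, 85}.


A' = {84, 85, 87}

For each x ∈ X, list the open sets U ∈ τ with x ∈ U, then check whether U ∩ (A ∖ {x}) ≠ ∅ for every such U.
  x = 83: open {83} ∋ x has {83} ∩ (A ∖ {83}) = ∅, so x is NOT a limit point.
  x = 84: opens ∋ x are {83, 84}, {83, 84, 86}, {83, 84, 85, 87}, {83, 84, 85, 86, 87}; each meets A ∖ {84}, so x IS a limit point.
  x = 85: opens ∋ x are {83, 85, 87}, {83, 84, 85, 87}, {83, 85, 86, 87}, {83, 84, 85, 86, 87}; each meets A ∖ {85}, so x IS a limit point.
  x = 86: open {86} ∋ x has {86} ∩ (A ∖ {86}) = ∅, so x is NOT a limit point.
  x = 87: opens ∋ x are {83, 85, 87}, {83, 84, 85, 87}, {83, 85, 86, 87}, {83, 84, 85, 86, 87}; each meets A ∖ {87}, so x IS a limit point.
Collecting: A' = {84, 85, 87}.


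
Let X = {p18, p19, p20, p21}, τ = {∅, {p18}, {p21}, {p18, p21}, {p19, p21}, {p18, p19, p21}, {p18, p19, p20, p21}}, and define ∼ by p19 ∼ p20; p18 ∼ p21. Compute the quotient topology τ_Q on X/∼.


X/∼ = {[p18=p21], [p19=p20]}; |τ_Q| = 3.

Equivalence classes: [p18=p21], [p19=p20].
Quotient map π: X → X/∼ sends p18 ↦ [p18=p21], p19 ↦ [p19=p20], p20 ↦ [p19=p20], p21 ↦ [p18=p21].
For each subset V ⊆ X/∼, compute π^{-1}(V) ⊆ X and check whether π^{-1}(V) ∈ τ. V is open in τ_Q iff π^{-1}(V) ∈ τ.
  V = {}: π^{-1}(V) = ∅ ∈ τ ✓.
  V = {[p18=p21]}: π^{-1}(V) = {p18, p21} ∈ τ ✓.
  V = {[p19=p20]}: π^{-1}(V) = {p19, p20} ∉ τ ✗.
  V = {[p18=p21], [p19=p20]}: π^{-1}(V) = {p18, p19, p20, p21} ∈ τ ✓.
Open sets in the quotient: τ_Q = {{}, {[p18=p21]}, {[p18=p21], [p19=p20]}} (3 elements).


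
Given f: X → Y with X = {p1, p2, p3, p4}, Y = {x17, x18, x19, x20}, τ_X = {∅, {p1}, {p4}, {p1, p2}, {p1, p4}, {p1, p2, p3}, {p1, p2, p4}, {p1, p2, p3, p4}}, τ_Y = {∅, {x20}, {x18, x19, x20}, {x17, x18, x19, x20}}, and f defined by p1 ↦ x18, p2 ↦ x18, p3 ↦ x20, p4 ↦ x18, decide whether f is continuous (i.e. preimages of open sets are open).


f is NOT continuous.

Compute f^{-1}(U) for each U ∈ τ_Y:
  U = ∅: f^{-1}(U) = ∅ ∈ τ_X ✓.
  U = {x20}: f^{-1}(U) = {p3} ∉ τ_X ✗.
  U = {x18, x19, x20}: f^{-1}(U) = {p1, p2, p3, p4} ∈ τ_X ✓.
  U = {x17, x18, x19, x20}: f^{-1}(U) = {p1, p2, p3, p4} ∈ τ_X ✓.
Found U = {x20} with f^{-1}(U) = {p3} not in τ_X. Therefore f is NOT continuous.


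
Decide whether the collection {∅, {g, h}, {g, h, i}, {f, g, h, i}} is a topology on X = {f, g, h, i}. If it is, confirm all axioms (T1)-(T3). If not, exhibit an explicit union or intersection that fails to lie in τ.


τ IS a topology on X.

Axiom (T1): ∅ ∈ τ? Yes; X ∈ τ? Yes.
Axiom (T2/T3): check pairwise unions and intersections of members of τ.
All pairwise intersections and unions checked — each lies in τ. Therefore τ satisfies (T1), (T2), (T3): it IS a topology on X.


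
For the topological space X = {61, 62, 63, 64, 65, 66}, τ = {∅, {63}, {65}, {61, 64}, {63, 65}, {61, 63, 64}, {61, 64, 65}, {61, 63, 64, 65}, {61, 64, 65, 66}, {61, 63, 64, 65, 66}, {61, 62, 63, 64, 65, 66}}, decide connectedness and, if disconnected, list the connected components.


(X, τ) is connected.

Find clopen sets (U ∈ τ with X ∖ U ∈ τ):
  U = ∅, X ∖ U = {61, 62, 63, 64, 65, 66} — both open, so U is clopen.
  U = {61, 62, 63, 64, 65, 66}, X ∖ U = ∅ — both open, so U is clopen.
Only trivial clopens (∅ and X) exist, so (X, τ) is connected.
Compute connected components by grouping points that agree on all clopens:
  component: {61, 62, 63, 64, 65, 66}


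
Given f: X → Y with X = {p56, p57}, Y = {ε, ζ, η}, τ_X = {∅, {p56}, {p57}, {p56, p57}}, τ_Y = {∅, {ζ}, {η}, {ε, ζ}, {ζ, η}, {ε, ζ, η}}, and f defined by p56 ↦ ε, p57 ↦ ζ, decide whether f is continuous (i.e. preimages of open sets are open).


f IS continuous.

Compute f^{-1}(U) for each U ∈ τ_Y:
  U = ∅: f^{-1}(U) = ∅ ∈ τ_X ✓.
  U = {ζ}: f^{-1}(U) = {p57} ∈ τ_X ✓.
  U = {η}: f^{-1}(U) = ∅ ∈ τ_X ✓.
  U = {ε, ζ}: f^{-1}(U) = {p56, p57} ∈ τ_X ✓.
  U = {ζ, η}: f^{-1}(U) = {p57} ∈ τ_X ✓.
  U = {ε, ζ, η}: f^{-1}(U) = {p56, p57} ∈ τ_X ✓.
Every preimage lies in τ_X, so f IS continuous.


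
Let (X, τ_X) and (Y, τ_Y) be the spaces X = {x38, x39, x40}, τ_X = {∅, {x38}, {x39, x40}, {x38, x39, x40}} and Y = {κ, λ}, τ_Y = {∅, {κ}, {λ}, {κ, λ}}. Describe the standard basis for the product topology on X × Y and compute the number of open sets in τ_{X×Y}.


Basis B = {∅ × ∅, {x38} × {κ}, {x38} × {λ}, {x38} × {κ, λ}, {x39, x40} × {κ}, {x39, x40} × {λ}, {x38, x39, x40} × {κ}, {x38, x39, x40} × {λ}, {x39, x40} × {κ, λ}, {x38, x39, x40} × {κ, λ}}; |τ_{X×Y}| = 16.

Enumerate products U × V with U ∈ τ_X, V ∈ τ_Y (deduplicated):
  ∅ × ∅ = {} (∅)
  {x38} × {κ} = {(x38,κ)}
  {x38} × {λ} = {(x38,λ)}
  {x38} × {κ, λ} = {(x38,κ), (x38,λ)}
  {x39, x40} × {κ} = {(x39,κ), (x40,κ)}
  {x39, x40} × {λ} = {(x39,λ), (x40,λ)}
  {x38, x39, x40} × {κ} = {(x38,κ), (x39,κ), (x40,κ)}
  {x38, x39, x40} × {λ} = {(x38,λ), (x39,λ), (x40,λ)}
  {x39, x40} × {κ, λ} = {(x39,κ), (x39,λ), (x40,κ), (x40,λ)}
  {x38, x39, x40} × {κ, λ} = {(x38,κ), (x38,λ), (x39,κ), (x39,λ), (x40,κ), (x40,λ)}
These 10 distinct sets form the basis B.
Close under arbitrary unions to get τ_{X×Y}; counting gives |τ_{X×Y}| = 16.


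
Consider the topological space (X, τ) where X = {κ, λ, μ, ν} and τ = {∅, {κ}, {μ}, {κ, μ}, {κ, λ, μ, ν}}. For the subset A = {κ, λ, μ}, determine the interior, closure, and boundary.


int(A) = {κ, μ}, cl(A) = {κ, λ, μ, ν}, ∂A = {λ, ν}.

Closed sets in (X, τ) are complements of opens:
  closed(X, τ) = {∅, {λ, ν}, {κ, λ, ν}, {λ, μ, ν}, {κ, λ, μ, ν}}.
int(A) = ⋃ {U ∈ τ : U ⊆ A}. Opens contained in A: ∅, {κ}, {μ}, {κ, μ}.
Taking the union of these: int(A) = {κ, μ}.
cl(A) = ⋂ {C closed : A ⊆ C}. Closed sets containing A: {κ, λ, μ, ν}.
Intersecting these: cl(A) = {κ, λ, μ, ν}.
∂A = cl(A) ∖ int(A) = {κ, λ, μ, ν} ∖ {κ, μ} = {λ, ν}.


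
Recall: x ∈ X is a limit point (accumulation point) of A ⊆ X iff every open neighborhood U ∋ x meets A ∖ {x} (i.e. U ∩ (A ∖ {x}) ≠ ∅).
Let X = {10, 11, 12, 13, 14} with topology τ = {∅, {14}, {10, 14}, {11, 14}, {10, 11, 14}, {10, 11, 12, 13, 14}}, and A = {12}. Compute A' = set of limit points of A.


A' = {13}

For each x ∈ X, list the open sets U ∈ τ with x ∈ U, then check whether U ∩ (A ∖ {x}) ≠ ∅ for every such U.
  x = 10: open {10, 14} ∋ x has {10, 14} ∩ (A ∖ {10}) = ∅, so x is NOT a limit point.
  x = 11: open {11, 14} ∋ x has {11, 14} ∩ (A ∖ {11}) = ∅, so x is NOT a limit point.
  x = 12: open {10, 11, 12, 13, 14} ∋ x has {10, 11, 12, 13, 14} ∩ (A ∖ {12}) = ∅, so x is NOT a limit point.
  x = 13: opens ∋ x are {10, 11, 12, 13, 14}; each meets A ∖ {13}, so x IS a limit point.
  x = 14: open {14} ∋ x has {14} ∩ (A ∖ {14}) = ∅, so x is NOT a limit point.
Collecting: A' = {13}.


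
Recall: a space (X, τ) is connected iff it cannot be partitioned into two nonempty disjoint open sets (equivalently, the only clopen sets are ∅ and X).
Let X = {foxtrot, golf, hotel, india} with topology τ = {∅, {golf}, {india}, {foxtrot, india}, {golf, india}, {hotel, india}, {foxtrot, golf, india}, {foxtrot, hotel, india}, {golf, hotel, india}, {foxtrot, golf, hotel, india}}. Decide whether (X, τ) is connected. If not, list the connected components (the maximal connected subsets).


(X, τ) is disconnected; components = [{golf}, {foxtrot, hotel, india}].

Find clopen sets (U ∈ τ with X ∖ U ∈ τ):
  U = ∅, X ∖ U = {foxtrot, golf, hotel, india} — both open, so U is clopen.
  U = {golf}, X ∖ U = {foxtrot, hotel, india} — both open, so U is clopen.
  U = {foxtrot, hotel, india}, X ∖ U = {golf} — both open, so U is clopen.
  U = {foxtrot, golf, hotel, india}, X ∖ U = ∅ — both open, so U is clopen.
Nontrivial clopen(s) exist: e.g. {golf}. So (X, τ) is disconnected.
Compute connected components by grouping points that agree on all clopens:
  component: {golf}
  component: {foxtrot, hotel, india}


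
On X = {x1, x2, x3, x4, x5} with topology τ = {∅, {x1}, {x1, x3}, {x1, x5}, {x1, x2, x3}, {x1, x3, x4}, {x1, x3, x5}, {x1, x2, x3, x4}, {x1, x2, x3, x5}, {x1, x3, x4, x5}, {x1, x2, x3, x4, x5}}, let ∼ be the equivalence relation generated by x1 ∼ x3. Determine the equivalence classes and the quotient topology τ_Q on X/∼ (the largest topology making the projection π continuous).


X/∼ = {[x1=x3], [x2], [x4], [x5]}; |τ_Q| = 9.

Equivalence classes: [x1=x3], [x2], [x4], [x5].
Quotient map π: X → X/∼ sends x1 ↦ [x1=x3], x2 ↦ [x2], x3 ↦ [x1=x3], x4 ↦ [x4], x5 ↦ [x5].
For each subset V ⊆ X/∼, compute π^{-1}(V) ⊆ X and check whether π^{-1}(V) ∈ τ. V is open in τ_Q iff π^{-1}(V) ∈ τ.
  V = {}: π^{-1}(V) = ∅ ∈ τ ✓.
  V = {[x1=x3]}: π^{-1}(V) = {x1, x3} ∈ τ ✓.
  V = {[x2]}: π^{-1}(V) = {x2} ∉ τ ✗.
  V = {[x1=x3], [x2]}: π^{-1}(V) = {x1, x2, x3} ∈ τ ✓.
  V = {[x4]}: π^{-1}(V) = {x4} ∉ τ ✗.
  V = {[x1=x3], [x4]}: π^{-1}(V) = {x1, x3, x4} ∈ τ ✓.
  V = {[x2], [x4]}: π^{-1}(V) = {x2, x4} ∉ τ ✗.
  V = {[x1=x3], [x2], [x4]}: π^{-1}(V) = {x1, x2, x3, x4} ∈ τ ✓.
  V = {[x5]}: π^{-1}(V) = {x5} ∉ τ ✗.
  V = {[x1=x3], [x5]}: π^{-1}(V) = {x1, x3, x5} ∈ τ ✓.
  V = {[x2], [x5]}: π^{-1}(V) = {x2, x5} ∉ τ ✗.
  V = {[x1=x3], [x2], [x5]}: π^{-1}(V) = {x1, x2, x3, x5} ∈ τ ✓.
  V = {[x4], [x5]}: π^{-1}(V) = {x4, x5} ∉ τ ✗.
  V = {[x1=x3], [x4], [x5]}: π^{-1}(V) = {x1, x3, x4, x5} ∈ τ ✓.
  V = {[x2], [x4], [x5]}: π^{-1}(V) = {x2, x4, x5} ∉ τ ✗.
  V = {[x1=x3], [x2], [x4], [x5]}: π^{-1}(V) = {x1, x2, x3, x4, x5} ∈ τ ✓.
Open sets in the quotient: τ_Q = {{}, {[x1=x3]}, {[x1=x3], [x2]}, {[x1=x3], [x4]}, {[x1=x3], [x2], [x4]}, {[x1=x3], [x5]}, {[x1=x3], [x2], [x5]}, {[x1=x3], [x4], [x5]}, {[x1=x3], [x2], [x4], [x5]}} (9 elements).


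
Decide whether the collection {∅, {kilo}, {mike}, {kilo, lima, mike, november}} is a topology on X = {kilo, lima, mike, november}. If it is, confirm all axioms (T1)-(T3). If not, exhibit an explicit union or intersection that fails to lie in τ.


τ is NOT a topology on X.

Axiom (T1): ∅ ∈ τ? Yes; X ∈ τ? Yes.
Axiom (T2/T3): check pairwise unions and intersections of members of τ.
Counterexample for (T2): {kilo} ∪ {mike} = {kilo, mike} ∉ τ. Therefore τ is NOT a topology.


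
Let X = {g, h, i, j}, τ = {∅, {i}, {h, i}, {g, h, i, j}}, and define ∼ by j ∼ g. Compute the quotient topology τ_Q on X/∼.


X/∼ = {[g=j], [h], [i]}; |τ_Q| = 4.

Equivalence classes: [g=j], [h], [i].
Quotient map π: X → X/∼ sends g ↦ [g=j], h ↦ [h], i ↦ [i], j ↦ [g=j].
For each subset V ⊆ X/∼, compute π^{-1}(V) ⊆ X and check whether π^{-1}(V) ∈ τ. V is open in τ_Q iff π^{-1}(V) ∈ τ.
  V = {}: π^{-1}(V) = ∅ ∈ τ ✓.
  V = {[g=j]}: π^{-1}(V) = {g, j} ∉ τ ✗.
  V = {[h]}: π^{-1}(V) = {h} ∉ τ ✗.
  V = {[g=j], [h]}: π^{-1}(V) = {g, h, j} ∉ τ ✗.
  V = {[i]}: π^{-1}(V) = {i} ∈ τ ✓.
  V = {[g=j], [i]}: π^{-1}(V) = {g, i, j} ∉ τ ✗.
  V = {[h], [i]}: π^{-1}(V) = {h, i} ∈ τ ✓.
  V = {[g=j], [h], [i]}: π^{-1}(V) = {g, h, i, j} ∈ τ ✓.
Open sets in the quotient: τ_Q = {{}, {[i]}, {[h], [i]}, {[g=j], [h], [i]}} (4 elements).


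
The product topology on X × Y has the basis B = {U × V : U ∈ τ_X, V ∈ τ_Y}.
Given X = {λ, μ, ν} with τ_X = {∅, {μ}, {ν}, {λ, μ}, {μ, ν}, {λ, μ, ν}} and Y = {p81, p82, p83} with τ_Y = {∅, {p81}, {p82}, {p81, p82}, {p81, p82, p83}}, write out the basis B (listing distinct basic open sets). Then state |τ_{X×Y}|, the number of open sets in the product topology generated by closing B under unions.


Basis B = {∅ × ∅, {μ} × {p81}, {μ} × {p82}, {ν} × {p81}, {ν} × {p82}, {λ, μ} × {p81}, {λ, μ} × {p82}, {μ} × {p81, p82}, {μ, ν} × {p81}, {μ, ν} × {p82}, {ν} × {p81, p82}, {λ, μ, ν} × {p81}, {λ, μ, ν} × {p82}, {μ} × {p81, p82, p83}, {ν} × {p81, p82, p83}, {λ, μ} × {p81, p82}, {μ, ν} × {p81, p82}, {λ, μ} × {p81, p82, p83}, {λ, μ, ν} × {p81, p82}, {μ, ν} × {p81, p82, p83}, {λ, μ, ν} × {p81, p82, p83}}; |τ_{X×Y}| = 70.

Enumerate products U × V with U ∈ τ_X, V ∈ τ_Y (deduplicated):
  ∅ × ∅ = {} (∅)
  {μ} × {p81} = {(μ,p81)}
  {μ} × {p82} = {(μ,p82)}
  {ν} × {p81} = {(ν,p81)}
  {ν} × {p82} = {(ν,p82)}
  {λ, μ} × {p81} = {(λ,p81), (μ,p81)}
  {λ, μ} × {p82} = {(λ,p82), (μ,p82)}
  {μ} × {p81, p82} = {(μ,p81), (μ,p82)}
  {μ, ν} × {p81} = {(μ,p81), (ν,p81)}
  {μ, ν} × {p82} = {(μ,p82), (ν,p82)}
  {ν} × {p81, p82} = {(ν,p81), (ν,p82)}
  {λ, μ, ν} × {p81} = {(λ,p81), (μ,p81), (ν,p81)}
  {λ, μ, ν} × {p82} = {(λ,p82), (μ,p82), (ν,p82)}
  {μ} × {p81, p82, p83} = {(μ,p81), (μ,p82), (μ,p83)}
  {ν} × {p81, p82, p83} = {(ν,p81), (ν,p82), (ν,p83)}
  {λ, μ} × {p81, p82} = {(λ,p81), (λ,p82), (μ,p81), (μ,p82)}
  {μ, ν} × {p81, p82} = {(μ,p81), (μ,p82), (ν,p81), (ν,p82)}
  {λ, μ} × {p81, p82, p83} = {(λ,p81), (λ,p82), (λ,p83), (μ,p81), (μ,p82), (μ,p83)}
  {λ, μ, ν} × {p81, p82} = {(λ,p81), (λ,p82), (μ,p81), (μ,p82), (ν,p81), (ν,p82)}
  {μ, ν} × {p81, p82, p83} = {(μ,p81), (μ,p82), (μ,p83), (ν,p81), (ν,p82), (ν,p83)}
  {λ, μ, ν} × {p81, p82, p83} = {(λ,p81), (λ,p82), (λ,p83), (μ,p81), (μ,p82), (μ,p83), (ν,p81), (ν,p82), (ν,p83)}
These 21 distinct sets form the basis B.
Close under arbitrary unions to get τ_{X×Y}; counting gives |τ_{X×Y}| = 70.


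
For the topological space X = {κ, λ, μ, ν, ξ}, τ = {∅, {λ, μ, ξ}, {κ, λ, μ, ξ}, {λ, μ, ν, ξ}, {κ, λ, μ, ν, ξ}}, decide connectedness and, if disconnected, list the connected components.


(X, τ) is connected.

Find clopen sets (U ∈ τ with X ∖ U ∈ τ):
  U = ∅, X ∖ U = {κ, λ, μ, ν, ξ} — both open, so U is clopen.
  U = {κ, λ, μ, ν, ξ}, X ∖ U = ∅ — both open, so U is clopen.
Only trivial clopens (∅ and X) exist, so (X, τ) is connected.
Compute connected components by grouping points that agree on all clopens:
  component: {κ, λ, μ, ν, ξ}


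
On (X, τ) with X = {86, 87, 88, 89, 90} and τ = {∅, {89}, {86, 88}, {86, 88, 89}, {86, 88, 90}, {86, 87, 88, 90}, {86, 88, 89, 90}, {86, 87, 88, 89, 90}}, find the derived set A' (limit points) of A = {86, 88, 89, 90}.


A' = {86, 87, 88, 90}

For each x ∈ X, list the open sets U ∈ τ with x ∈ U, then check whether U ∩ (A ∖ {x}) ≠ ∅ for every such U.
  x = 86: opens ∋ x are {86, 88}, {86, 88, 89}, {86, 88, 90}, {86, 87, 88, 90}, {86, 88, 89, 90}, {86, 87, 88, 89, 90}; each meets A ∖ {86}, so x IS a limit point.
  x = 87: opens ∋ x are {86, 87, 88, 90}, {86, 87, 88, 89, 90}; each meets A ∖ {87}, so x IS a limit point.
  x = 88: opens ∋ x are {86, 88}, {86, 88, 89}, {86, 88, 90}, {86, 87, 88, 90}, {86, 88, 89, 90}, {86, 87, 88, 89, 90}; each meets A ∖ {88}, so x IS a limit point.
  x = 89: open {89} ∋ x has {89} ∩ (A ∖ {89}) = ∅, so x is NOT a limit point.
  x = 90: opens ∋ x are {86, 88, 90}, {86, 87, 88, 90}, {86, 88, 89, 90}, {86, 87, 88, 89, 90}; each meets A ∖ {90}, so x IS a limit point.
Collecting: A' = {86, 87, 88, 90}.


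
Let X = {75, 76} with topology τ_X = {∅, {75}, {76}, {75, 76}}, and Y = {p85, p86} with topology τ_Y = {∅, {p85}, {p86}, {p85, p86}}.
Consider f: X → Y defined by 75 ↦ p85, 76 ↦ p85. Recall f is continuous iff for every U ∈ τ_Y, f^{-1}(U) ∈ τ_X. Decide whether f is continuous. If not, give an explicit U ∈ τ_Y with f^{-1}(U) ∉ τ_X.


f IS continuous.

Compute f^{-1}(U) for each U ∈ τ_Y:
  U = ∅: f^{-1}(U) = ∅ ∈ τ_X ✓.
  U = {p85}: f^{-1}(U) = {75, 76} ∈ τ_X ✓.
  U = {p86}: f^{-1}(U) = ∅ ∈ τ_X ✓.
  U = {p85, p86}: f^{-1}(U) = {75, 76} ∈ τ_X ✓.
Every preimage lies in τ_X, so f IS continuous.


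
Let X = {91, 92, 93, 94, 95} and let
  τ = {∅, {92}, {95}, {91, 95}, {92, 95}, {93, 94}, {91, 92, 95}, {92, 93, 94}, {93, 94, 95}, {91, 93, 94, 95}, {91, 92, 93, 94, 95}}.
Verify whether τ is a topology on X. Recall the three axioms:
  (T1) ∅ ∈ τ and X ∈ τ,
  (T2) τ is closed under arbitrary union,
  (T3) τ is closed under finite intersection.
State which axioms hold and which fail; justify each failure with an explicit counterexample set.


τ is NOT a topology on X.

Axiom (T1): ∅ ∈ τ? Yes; X ∈ τ? Yes.
Axiom (T2/T3): check pairwise unions and intersections of members of τ.
Counterexample for (T2): {92} ∪ {93, 94, 95} = {92, 93, 94, 95} ∉ τ. Therefore τ is NOT a topology.


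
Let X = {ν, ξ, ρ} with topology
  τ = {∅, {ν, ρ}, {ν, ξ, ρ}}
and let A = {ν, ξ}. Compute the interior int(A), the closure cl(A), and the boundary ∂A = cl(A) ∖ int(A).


int(A) = ∅, cl(A) = {ν, ξ, ρ}, ∂A = {ν, ξ, ρ}.

Closed sets in (X, τ) are complements of opens:
  closed(X, τ) = {∅, {ξ}, {ν, ξ, ρ}}.
int(A) = ⋃ {U ∈ τ : U ⊆ A}. Opens contained in A: ∅.
Taking the union of these: int(A) = ∅.
cl(A) = ⋂ {C closed : A ⊆ C}. Closed sets containing A: {ν, ξ, ρ}.
Intersecting these: cl(A) = {ν, ξ, ρ}.
∂A = cl(A) ∖ int(A) = {ν, ξ, ρ} ∖ ∅ = {ν, ξ, ρ}.


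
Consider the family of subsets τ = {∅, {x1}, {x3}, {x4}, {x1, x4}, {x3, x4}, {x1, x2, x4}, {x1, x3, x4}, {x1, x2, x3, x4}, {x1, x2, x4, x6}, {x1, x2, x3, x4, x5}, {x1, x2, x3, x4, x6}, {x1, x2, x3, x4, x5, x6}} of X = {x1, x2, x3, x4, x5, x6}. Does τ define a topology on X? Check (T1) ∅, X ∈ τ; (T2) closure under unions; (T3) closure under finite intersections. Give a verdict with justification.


τ is NOT a topology on X.

Axiom (T1): ∅ ∈ τ? Yes; X ∈ τ? Yes.
Axiom (T2/T3): check pairwise unions and intersections of members of τ.
Counterexample for (T2): {x1} ∪ {x3} = {x1, x3} ∉ τ. Therefore τ is NOT a topology.


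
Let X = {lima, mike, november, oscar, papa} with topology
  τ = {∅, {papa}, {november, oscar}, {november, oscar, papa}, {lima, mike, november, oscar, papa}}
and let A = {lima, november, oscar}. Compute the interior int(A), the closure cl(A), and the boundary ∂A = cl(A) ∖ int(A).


int(A) = {november, oscar}, cl(A) = {lima, mike, november, oscar}, ∂A = {lima, mike}.

Closed sets in (X, τ) are complements of opens:
  closed(X, τ) = {∅, {lima, mike}, {lima, mike, papa}, {lima, mike, november, oscar}, {lima, mike, november, oscar, papa}}.
int(A) = ⋃ {U ∈ τ : U ⊆ A}. Opens contained in A: ∅, {november, oscar}.
Taking the union of these: int(A) = {november, oscar}.
cl(A) = ⋂ {C closed : A ⊆ C}. Closed sets containing A: {lima, mike, november, oscar}, {lima, mike, november, oscar, papa}.
Intersecting these: cl(A) = {lima, mike, november, oscar}.
∂A = cl(A) ∖ int(A) = {lima, mike, november, oscar} ∖ {november, oscar} = {lima, mike}.


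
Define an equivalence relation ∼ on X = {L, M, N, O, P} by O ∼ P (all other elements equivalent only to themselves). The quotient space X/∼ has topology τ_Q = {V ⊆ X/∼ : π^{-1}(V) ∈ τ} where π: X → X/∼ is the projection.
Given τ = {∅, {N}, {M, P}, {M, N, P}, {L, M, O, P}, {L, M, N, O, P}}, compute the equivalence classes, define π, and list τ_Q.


X/∼ = {[L], [M], [N], [O=P]}; |τ_Q| = 4.

Equivalence classes: [L], [M], [N], [O=P].
Quotient map π: X → X/∼ sends L ↦ [L], M ↦ [M], N ↦ [N], O ↦ [O=P], P ↦ [O=P].
For each subset V ⊆ X/∼, compute π^{-1}(V) ⊆ X and check whether π^{-1}(V) ∈ τ. V is open in τ_Q iff π^{-1}(V) ∈ τ.
  V = {}: π^{-1}(V) = ∅ ∈ τ ✓.
  V = {[L]}: π^{-1}(V) = {L} ∉ τ ✗.
  V = {[M]}: π^{-1}(V) = {M} ∉ τ ✗.
  V = {[L], [M]}: π^{-1}(V) = {L, M} ∉ τ ✗.
  V = {[N]}: π^{-1}(V) = {N} ∈ τ ✓.
  V = {[L], [N]}: π^{-1}(V) = {L, N} ∉ τ ✗.
  V = {[M], [N]}: π^{-1}(V) = {M, N} ∉ τ ✗.
  V = {[L], [M], [N]}: π^{-1}(V) = {L, M, N} ∉ τ ✗.
  V = {[O=P]}: π^{-1}(V) = {O, P} ∉ τ ✗.
  V = {[L], [O=P]}: π^{-1}(V) = {L, O, P} ∉ τ ✗.
  V = {[M], [O=P]}: π^{-1}(V) = {M, O, P} ∉ τ ✗.
  V = {[L], [M], [O=P]}: π^{-1}(V) = {L, M, O, P} ∈ τ ✓.
  V = {[N], [O=P]}: π^{-1}(V) = {N, O, P} ∉ τ ✗.
  V = {[L], [N], [O=P]}: π^{-1}(V) = {L, N, O, P} ∉ τ ✗.
  V = {[M], [N], [O=P]}: π^{-1}(V) = {M, N, O, P} ∉ τ ✗.
  V = {[L], [M], [N], [O=P]}: π^{-1}(V) = {L, M, N, O, P} ∈ τ ✓.
Open sets in the quotient: τ_Q = {{}, {[N]}, {[L], [M], [O=P]}, {[L], [M], [N], [O=P]}} (4 elements).


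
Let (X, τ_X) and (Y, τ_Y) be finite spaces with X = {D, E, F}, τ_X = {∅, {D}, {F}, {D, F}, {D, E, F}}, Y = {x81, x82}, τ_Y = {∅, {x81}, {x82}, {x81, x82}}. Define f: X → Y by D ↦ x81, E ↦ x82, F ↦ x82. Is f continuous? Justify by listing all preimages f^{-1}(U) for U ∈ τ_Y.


f is NOT continuous.

Compute f^{-1}(U) for each U ∈ τ_Y:
  U = ∅: f^{-1}(U) = ∅ ∈ τ_X ✓.
  U = {x81}: f^{-1}(U) = {D} ∈ τ_X ✓.
  U = {x82}: f^{-1}(U) = {E, F} ∉ τ_X ✗.
  U = {x81, x82}: f^{-1}(U) = {D, E, F} ∈ τ_X ✓.
Found U = {x82} with f^{-1}(U) = {E, F} not in τ_X. Therefore f is NOT continuous.


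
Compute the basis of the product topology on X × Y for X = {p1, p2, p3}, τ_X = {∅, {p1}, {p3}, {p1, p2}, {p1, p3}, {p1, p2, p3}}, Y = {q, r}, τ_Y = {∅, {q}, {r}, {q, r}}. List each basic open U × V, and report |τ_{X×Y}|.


Basis B = {∅ × ∅, {p1} × {q}, {p1} × {r}, {p3} × {q}, {p3} × {r}, {p1} × {q, r}, {p1, p2} × {q}, {p1, p3} × {q}, {p1, p2} × {r}, {p1, p3} × {r}, {p3} × {q, r}, {p1, p2, p3} × {q}, {p1, p2, p3} × {r}, {p1, p2} × {q, r}, {p1, p3} × {q, r}, {p1, p2, p3} × {q, r}}; |τ_{X×Y}| = 36.

Enumerate products U × V with U ∈ τ_X, V ∈ τ_Y (deduplicated):
  ∅ × ∅ = {} (∅)
  {p1} × {q} = {(p1,q)}
  {p1} × {r} = {(p1,r)}
  {p3} × {q} = {(p3,q)}
  {p3} × {r} = {(p3,r)}
  {p1} × {q, r} = {(p1,q), (p1,r)}
  {p1, p2} × {q} = {(p1,q), (p2,q)}
  {p1, p3} × {q} = {(p1,q), (p3,q)}
  {p1, p2} × {r} = {(p1,r), (p2,r)}
  {p1, p3} × {r} = {(p1,r), (p3,r)}
  {p3} × {q, r} = {(p3,q), (p3,r)}
  {p1, p2, p3} × {q} = {(p1,q), (p2,q), (p3,q)}
  {p1, p2, p3} × {r} = {(p1,r), (p2,r), (p3,r)}
  {p1, p2} × {q, r} = {(p1,q), (p1,r), (p2,q), (p2,r)}
  {p1, p3} × {q, r} = {(p1,q), (p1,r), (p3,q), (p3,r)}
  {p1, p2, p3} × {q, r} = {(p1,q), (p1,r), (p2,q), (p2,r), (p3,q), (p3,r)}
These 16 distinct sets form the basis B.
Close under arbitrary unions to get τ_{X×Y}; counting gives |τ_{X×Y}| = 36.


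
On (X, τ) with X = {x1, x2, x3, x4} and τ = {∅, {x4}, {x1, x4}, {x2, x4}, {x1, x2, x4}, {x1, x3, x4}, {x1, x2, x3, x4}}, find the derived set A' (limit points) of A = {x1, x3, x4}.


A' = {x1, x2, x3}

For each x ∈ X, list the open sets U ∈ τ with x ∈ U, then check whether U ∩ (A ∖ {x}) ≠ ∅ for every such U.
  x = x1: opens ∋ x are {x1, x4}, {x1, x2, x4}, {x1, x3, x4}, {x1, x2, x3, x4}; each meets A ∖ {x1}, so x IS a limit point.
  x = x2: opens ∋ x are {x2, x4}, {x1, x2, x4}, {x1, x2, x3, x4}; each meets A ∖ {x2}, so x IS a limit point.
  x = x3: opens ∋ x are {x1, x3, x4}, {x1, x2, x3, x4}; each meets A ∖ {x3}, so x IS a limit point.
  x = x4: open {x4} ∋ x has {x4} ∩ (A ∖ {x4}) = ∅, so x is NOT a limit point.
Collecting: A' = {x1, x2, x3}.


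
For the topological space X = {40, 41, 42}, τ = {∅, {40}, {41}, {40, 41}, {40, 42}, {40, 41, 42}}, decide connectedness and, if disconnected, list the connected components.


(X, τ) is disconnected; components = [{41}, {40, 42}].

Find clopen sets (U ∈ τ with X ∖ U ∈ τ):
  U = ∅, X ∖ U = {40, 41, 42} — both open, so U is clopen.
  U = {41}, X ∖ U = {40, 42} — both open, so U is clopen.
  U = {40, 42}, X ∖ U = {41} — both open, so U is clopen.
  U = {40, 41, 42}, X ∖ U = ∅ — both open, so U is clopen.
Nontrivial clopen(s) exist: e.g. {40, 42}. So (X, τ) is disconnected.
Compute connected components by grouping points that agree on all clopens:
  component: {41}
  component: {40, 42}


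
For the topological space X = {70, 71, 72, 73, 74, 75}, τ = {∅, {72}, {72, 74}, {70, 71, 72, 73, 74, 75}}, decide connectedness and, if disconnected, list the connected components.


(X, τ) is connected.

Find clopen sets (U ∈ τ with X ∖ U ∈ τ):
  U = ∅, X ∖ U = {70, 71, 72, 73, 74, 75} — both open, so U is clopen.
  U = {70, 71, 72, 73, 74, 75}, X ∖ U = ∅ — both open, so U is clopen.
Only trivial clopens (∅ and X) exist, so (X, τ) is connected.
Compute connected components by grouping points that agree on all clopens:
  component: {70, 71, 72, 73, 74, 75}


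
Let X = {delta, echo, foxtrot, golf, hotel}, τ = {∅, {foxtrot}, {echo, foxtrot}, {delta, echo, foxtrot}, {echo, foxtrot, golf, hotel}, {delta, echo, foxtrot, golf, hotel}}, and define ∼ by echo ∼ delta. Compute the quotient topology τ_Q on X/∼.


X/∼ = {[delta=echo], [foxtrot], [golf], [hotel]}; |τ_Q| = 4.

Equivalence classes: [delta=echo], [foxtrot], [golf], [hotel].
Quotient map π: X → X/∼ sends delta ↦ [delta=echo], echo ↦ [delta=echo], foxtrot ↦ [foxtrot], golf ↦ [golf], hotel ↦ [hotel].
For each subset V ⊆ X/∼, compute π^{-1}(V) ⊆ X and check whether π^{-1}(V) ∈ τ. V is open in τ_Q iff π^{-1}(V) ∈ τ.
  V = {}: π^{-1}(V) = ∅ ∈ τ ✓.
  V = {[delta=echo]}: π^{-1}(V) = {delta, echo} ∉ τ ✗.
  V = {[foxtrot]}: π^{-1}(V) = {foxtrot} ∈ τ ✓.
  V = {[delta=echo], [foxtrot]}: π^{-1}(V) = {delta, echo, foxtrot} ∈ τ ✓.
  V = {[golf]}: π^{-1}(V) = {golf} ∉ τ ✗.
  V = {[delta=echo], [golf]}: π^{-1}(V) = {delta, echo, golf} ∉ τ ✗.
  V = {[foxtrot], [golf]}: π^{-1}(V) = {foxtrot, golf} ∉ τ ✗.
  V = {[delta=echo], [foxtrot], [golf]}: π^{-1}(V) = {delta, echo, foxtrot, golf} ∉ τ ✗.
  V = {[hotel]}: π^{-1}(V) = {hotel} ∉ τ ✗.
  V = {[delta=echo], [hotel]}: π^{-1}(V) = {delta, echo, hotel} ∉ τ ✗.
  V = {[foxtrot], [hotel]}: π^{-1}(V) = {foxtrot, hotel} ∉ τ ✗.
  V = {[delta=echo], [foxtrot], [hotel]}: π^{-1}(V) = {delta, echo, foxtrot, hotel} ∉ τ ✗.
  V = {[golf], [hotel]}: π^{-1}(V) = {golf, hotel} ∉ τ ✗.
  V = {[delta=echo], [golf], [hotel]}: π^{-1}(V) = {delta, echo, golf, hotel} ∉ τ ✗.
  V = {[foxtrot], [golf], [hotel]}: π^{-1}(V) = {foxtrot, golf, hotel} ∉ τ ✗.
  V = {[delta=echo], [foxtrot], [golf], [hotel]}: π^{-1}(V) = {delta, echo, foxtrot, golf, hotel} ∈ τ ✓.
Open sets in the quotient: τ_Q = {{}, {[foxtrot]}, {[delta=echo], [foxtrot]}, {[delta=echo], [foxtrot], [golf], [hotel]}} (4 elements).


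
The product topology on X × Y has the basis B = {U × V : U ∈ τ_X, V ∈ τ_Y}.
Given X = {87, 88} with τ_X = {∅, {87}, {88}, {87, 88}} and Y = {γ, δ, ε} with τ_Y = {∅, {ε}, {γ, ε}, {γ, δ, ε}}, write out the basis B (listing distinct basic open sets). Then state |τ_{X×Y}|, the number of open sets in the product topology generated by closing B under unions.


Basis B = {∅ × ∅, {87} × {ε}, {88} × {ε}, {87} × {γ, ε}, {87, 88} × {ε}, {88} × {γ, ε}, {87} × {γ, δ, ε}, {88} × {γ, δ, ε}, {87, 88} × {γ, ε}, {87, 88} × {γ, δ, ε}}; |τ_{X×Y}| = 16.

Enumerate products U × V with U ∈ τ_X, V ∈ τ_Y (deduplicated):
  ∅ × ∅ = {} (∅)
  {87} × {ε} = {(87,ε)}
  {88} × {ε} = {(88,ε)}
  {87} × {γ, ε} = {(87,γ), (87,ε)}
  {87, 88} × {ε} = {(87,ε), (88,ε)}
  {88} × {γ, ε} = {(88,γ), (88,ε)}
  {87} × {γ, δ, ε} = {(87,γ), (87,δ), (87,ε)}
  {88} × {γ, δ, ε} = {(88,γ), (88,δ), (88,ε)}
  {87, 88} × {γ, ε} = {(87,γ), (87,ε), (88,γ), (88,ε)}
  {87, 88} × {γ, δ, ε} = {(87,γ), (87,δ), (87,ε), (88,γ), (88,δ), (88,ε)}
These 10 distinct sets form the basis B.
Close under arbitrary unions to get τ_{X×Y}; counting gives |τ_{X×Y}| = 16.
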